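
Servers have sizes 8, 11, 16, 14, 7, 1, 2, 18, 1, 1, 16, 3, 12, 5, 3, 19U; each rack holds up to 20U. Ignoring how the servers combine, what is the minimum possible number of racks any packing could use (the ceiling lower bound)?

7

Total size = 8 + 11 + 16 + 14 + 7 + 1 + 2 + 18 + 1 + 1 + 16 + 3 + 12 + 5 + 3 + 19 = 137U.
⌈137 / 20⌉ = 7.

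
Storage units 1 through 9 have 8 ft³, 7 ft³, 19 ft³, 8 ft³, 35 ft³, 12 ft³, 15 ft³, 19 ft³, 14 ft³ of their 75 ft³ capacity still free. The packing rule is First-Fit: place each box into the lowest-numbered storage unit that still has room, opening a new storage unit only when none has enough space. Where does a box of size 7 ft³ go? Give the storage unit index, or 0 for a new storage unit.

1

Storage units with room: storage unit 1 (8 ft³), storage unit 2 (7 ft³), storage unit 3 (19 ft³), storage unit 4 (8 ft³), storage unit 5 (35 ft³), storage unit 6 (12 ft³), storage unit 7 (15 ft³), storage unit 8 (19 ft³), storage unit 9 (14 ft³).
The first with room is storage unit 1.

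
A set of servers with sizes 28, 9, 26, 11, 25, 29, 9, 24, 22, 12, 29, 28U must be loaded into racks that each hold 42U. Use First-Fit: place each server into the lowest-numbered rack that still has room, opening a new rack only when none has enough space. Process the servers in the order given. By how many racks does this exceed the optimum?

First-Fit: [28,9] [26,11] [25,9] [29,12] [24] [22] [29] [28] → 8 racks.
8 servers exceed 21U (half the capacity), and no two of those can share a rack, so at least 8 racks are needed.
So 8 is already optimal.

0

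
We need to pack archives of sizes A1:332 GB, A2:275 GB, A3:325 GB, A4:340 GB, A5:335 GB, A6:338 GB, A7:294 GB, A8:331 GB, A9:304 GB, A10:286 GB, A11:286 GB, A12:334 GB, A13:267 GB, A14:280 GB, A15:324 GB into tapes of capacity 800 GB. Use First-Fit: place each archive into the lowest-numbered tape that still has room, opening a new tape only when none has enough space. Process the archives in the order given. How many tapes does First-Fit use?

A1 (332 GB) → tape 1 (remaining 468 GB)
A2 (275 GB) → tape 1 (remaining 193 GB)
A3 (325 GB) → tape 2 (remaining 475 GB)
A4 (340 GB) → tape 2 (remaining 135 GB)
A5 (335 GB) → tape 3 (remaining 465 GB)
A6 (338 GB) → tape 3 (remaining 127 GB)
A7 (294 GB) → tape 4 (remaining 506 GB)
A8 (331 GB) → tape 4 (remaining 175 GB)
A9 (304 GB) → tape 5 (remaining 496 GB)
A10 (286 GB) → tape 5 (remaining 210 GB)
A11 (286 GB) → tape 6 (remaining 514 GB)
A12 (334 GB) → tape 6 (remaining 180 GB)
A13 (267 GB) → tape 7 (remaining 533 GB)
A14 (280 GB) → tape 7 (remaining 253 GB)
A15 (324 GB) → tape 8 (remaining 476 GB)

8 tapes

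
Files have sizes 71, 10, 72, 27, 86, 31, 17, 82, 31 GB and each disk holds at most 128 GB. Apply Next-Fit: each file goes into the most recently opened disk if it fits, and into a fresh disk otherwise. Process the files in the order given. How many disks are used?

5

71 GB → disk 1 (remaining 57 GB)
10 GB → disk 1 (remaining 47 GB)
72 GB → disk 2 (remaining 56 GB)
27 GB → disk 2 (remaining 29 GB)
86 GB → disk 3 (remaining 42 GB)
31 GB → disk 3 (remaining 11 GB)
17 GB → disk 4 (remaining 111 GB)
82 GB → disk 4 (remaining 29 GB)
31 GB → disk 5 (remaining 97 GB)
Final disks: [71,10] [72,27] [86,31] [17,82] [31].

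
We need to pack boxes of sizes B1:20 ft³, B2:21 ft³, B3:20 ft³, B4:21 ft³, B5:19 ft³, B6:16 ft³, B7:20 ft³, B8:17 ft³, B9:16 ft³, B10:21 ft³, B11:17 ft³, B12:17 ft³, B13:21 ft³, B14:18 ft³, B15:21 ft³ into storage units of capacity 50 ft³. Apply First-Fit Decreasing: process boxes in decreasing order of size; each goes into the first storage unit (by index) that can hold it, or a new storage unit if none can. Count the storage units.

7

Sorted descending: 21, 21, 21, 21, 21, 20, 20, 20, 19, 18, 17, 17, 17, 16, 16.
storage unit 1: place 21 ft³, 29 ft³ left
storage unit 1: place 21 ft³, 8 ft³ left
storage unit 2: place 21 ft³, 29 ft³ left
storage unit 2: place 21 ft³, 8 ft³ left
storage unit 3: place 21 ft³, 29 ft³ left
storage unit 3: place 20 ft³, 9 ft³ left
storage unit 4: place 20 ft³, 30 ft³ left
storage unit 4: place 20 ft³, 10 ft³ left
storage unit 5: place 19 ft³, 31 ft³ left
storage unit 5: place 18 ft³, 13 ft³ left
storage unit 6: place 17 ft³, 33 ft³ left
storage unit 6: place 17 ft³, 16 ft³ left
storage unit 7: place 17 ft³, 33 ft³ left
storage unit 6: place 16 ft³, 0 ft³ left
storage unit 7: place 16 ft³, 17 ft³ left
Final storage units: [21,21] [21,21] [21,20] [20,20] [19,18] [17,17,16] [17,16].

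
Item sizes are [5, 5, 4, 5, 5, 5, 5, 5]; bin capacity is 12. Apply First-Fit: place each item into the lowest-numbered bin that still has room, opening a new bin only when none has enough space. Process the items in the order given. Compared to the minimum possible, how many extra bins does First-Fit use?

First-Fit: [5,5] [4,5] [5,5] [5,5] → 4 bins.
Total size 39; any packing needs at least ⌈39/12⌉ = 4 bins.
So 4 is already optimal.

0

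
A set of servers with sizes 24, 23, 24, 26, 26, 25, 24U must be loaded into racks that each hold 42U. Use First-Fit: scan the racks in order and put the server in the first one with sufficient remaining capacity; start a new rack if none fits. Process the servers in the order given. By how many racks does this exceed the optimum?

0

First-Fit: [24] [23] [24] [26] [26] [25] [24] → 7 racks.
7 servers exceed 21U (half the capacity), and no two of those can share a rack, so at least 7 racks are needed.
So 7 is already optimal.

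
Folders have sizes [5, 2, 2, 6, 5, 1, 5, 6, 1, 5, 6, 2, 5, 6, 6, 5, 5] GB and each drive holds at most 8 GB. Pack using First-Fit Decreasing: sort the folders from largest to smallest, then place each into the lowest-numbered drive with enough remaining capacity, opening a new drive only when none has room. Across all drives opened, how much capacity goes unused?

23

Sorted descending: 6, 6, 6, 6, 6, 5, 5, 5, 5, 5, 5, 5, 2, 2, 2, 1, 1.
Put 6 GB in drive 1; 2 GB remain.
Put 6 GB in drive 2; 2 GB remain.
Put 6 GB in drive 3; 2 GB remain.
Put 6 GB in drive 4; 2 GB remain.
Put 6 GB in drive 5; 2 GB remain.
Put 5 GB in drive 6; 3 GB remain.
Put 5 GB in drive 7; 3 GB remain.
Put 5 GB in drive 8; 3 GB remain.
Put 5 GB in drive 9; 3 GB remain.
Put 5 GB in drive 10; 3 GB remain.
Put 5 GB in drive 11; 3 GB remain.
Put 5 GB in drive 12; 3 GB remain.
Put 2 GB in drive 1; 0 GB remain.
Put 2 GB in drive 2; 0 GB remain.
Put 2 GB in drive 3; 0 GB remain.
Put 1 GB in drive 4; 1 GB remain.
Put 1 GB in drive 4; 0 GB remain.
12 drives × 8 GB = 96 GB; used 73 GB; unused 23 GB.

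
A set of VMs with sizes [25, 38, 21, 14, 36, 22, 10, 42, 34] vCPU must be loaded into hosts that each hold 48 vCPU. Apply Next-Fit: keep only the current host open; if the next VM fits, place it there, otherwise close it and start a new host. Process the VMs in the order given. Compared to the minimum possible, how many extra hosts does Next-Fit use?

Next-Fit: [25] [38] [21,14] [36] [22,10] [42] [34] → 7 hosts.
Total size 242 vCPU; any packing needs at least ⌈242/48⌉ = 6 hosts.
An optimal packing achieves that bound: [42] [38,10] [36] [34,14] [25,22] [21] → 6 hosts.
Excess: 7 − 6 = 1.

1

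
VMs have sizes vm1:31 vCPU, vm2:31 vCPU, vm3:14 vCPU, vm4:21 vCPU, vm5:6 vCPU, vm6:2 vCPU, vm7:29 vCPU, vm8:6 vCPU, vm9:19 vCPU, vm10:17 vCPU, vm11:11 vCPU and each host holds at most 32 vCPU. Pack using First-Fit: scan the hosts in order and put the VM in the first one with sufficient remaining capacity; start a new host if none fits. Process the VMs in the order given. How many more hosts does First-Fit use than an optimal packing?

First-Fit: [31] [31] [14,6,2,6] [21,11] [29] [19] [17] → 7 hosts.
Total size 187 vCPU; any packing needs at least ⌈187/32⌉ = 6 hosts.
An optimal packing achieves that bound: [31] [31] [29,2] [21,11] [19,6,6] [17,14] → 6 hosts.
Excess: 7 − 6 = 1.

1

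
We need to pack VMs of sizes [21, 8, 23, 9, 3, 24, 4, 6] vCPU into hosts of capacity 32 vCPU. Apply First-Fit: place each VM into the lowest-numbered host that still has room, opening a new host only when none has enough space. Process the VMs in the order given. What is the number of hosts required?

Put 21 vCPU in host 1; 11 vCPU remain.
Put 8 vCPU in host 1; 3 vCPU remain.
Put 23 vCPU in host 2; 9 vCPU remain.
Put 9 vCPU in host 2; 0 vCPU remain.
Put 3 vCPU in host 1; 0 vCPU remain.
Put 24 vCPU in host 3; 8 vCPU remain.
Put 4 vCPU in host 3; 4 vCPU remain.
Put 6 vCPU in host 4; 26 vCPU remain.
Final hosts: [21,8,3] [23,9] [24,4] [6].

4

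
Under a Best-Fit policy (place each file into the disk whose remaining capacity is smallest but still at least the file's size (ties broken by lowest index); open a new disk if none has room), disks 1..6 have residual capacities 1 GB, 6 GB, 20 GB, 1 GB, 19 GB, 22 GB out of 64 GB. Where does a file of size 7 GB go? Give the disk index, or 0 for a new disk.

Disks with room: disk 3 (20 GB), disk 5 (19 GB), disk 6 (22 GB).
Tightest fit is disk 5 with 19 GB free.

5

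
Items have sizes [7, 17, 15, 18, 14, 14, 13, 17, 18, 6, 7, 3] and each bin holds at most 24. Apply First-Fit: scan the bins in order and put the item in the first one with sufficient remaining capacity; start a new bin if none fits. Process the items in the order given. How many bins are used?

7 → bin 1 (remaining 17)
17 → bin 1 (remaining 0)
15 → bin 2 (remaining 9)
18 → bin 3 (remaining 6)
14 → bin 4 (remaining 10)
14 → bin 5 (remaining 10)
13 → bin 6 (remaining 11)
17 → bin 7 (remaining 7)
18 → bin 8 (remaining 6)
6 → bin 2 (remaining 3)
7 → bin 4 (remaining 3)
3 → bin 2 (remaining 0)

8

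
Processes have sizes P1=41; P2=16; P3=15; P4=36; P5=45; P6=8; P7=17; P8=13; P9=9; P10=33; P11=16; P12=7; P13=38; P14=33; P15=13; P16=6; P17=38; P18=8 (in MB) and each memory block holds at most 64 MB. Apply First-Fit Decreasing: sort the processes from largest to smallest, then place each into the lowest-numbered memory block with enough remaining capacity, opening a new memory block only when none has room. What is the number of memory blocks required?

7

Sorted descending: 45, 41, 38, 38, 36, 33, 33, 17, 16, 16, 15, 13, 13, 9, 8, 8, 7, 6.
45 MB → memory block 1 (remaining 19 MB)
41 MB → memory block 2 (remaining 23 MB)
38 MB → memory block 3 (remaining 26 MB)
38 MB → memory block 4 (remaining 26 MB)
36 MB → memory block 5 (remaining 28 MB)
33 MB → memory block 6 (remaining 31 MB)
33 MB → memory block 7 (remaining 31 MB)
17 MB → memory block 1 (remaining 2 MB)
16 MB → memory block 2 (remaining 7 MB)
16 MB → memory block 3 (remaining 10 MB)
15 MB → memory block 4 (remaining 11 MB)
13 MB → memory block 5 (remaining 15 MB)
13 MB → memory block 5 (remaining 2 MB)
9 MB → memory block 3 (remaining 1 MB)
8 MB → memory block 4 (remaining 3 MB)
8 MB → memory block 6 (remaining 23 MB)
7 MB → memory block 2 (remaining 0 MB)
6 MB → memory block 6 (remaining 17 MB)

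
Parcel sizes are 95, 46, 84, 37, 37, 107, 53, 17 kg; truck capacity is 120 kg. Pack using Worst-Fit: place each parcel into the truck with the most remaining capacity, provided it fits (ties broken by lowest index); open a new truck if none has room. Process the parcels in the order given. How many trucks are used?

5 trucks

Put 95 kg in truck 1; 25 kg remain.
Put 46 kg in truck 2; 74 kg remain.
Put 84 kg in truck 3; 36 kg remain.
Put 37 kg in truck 2; 37 kg remain.
Put 37 kg in truck 2; 0 kg remain.
Put 107 kg in truck 4; 13 kg remain.
Put 53 kg in truck 5; 67 kg remain.
Put 17 kg in truck 5; 50 kg remain.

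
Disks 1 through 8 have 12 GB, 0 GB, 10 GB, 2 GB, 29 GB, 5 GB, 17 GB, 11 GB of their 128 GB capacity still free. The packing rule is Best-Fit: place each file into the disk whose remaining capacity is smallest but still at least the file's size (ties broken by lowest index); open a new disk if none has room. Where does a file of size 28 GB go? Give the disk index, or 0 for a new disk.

5

Disks with room: disk 5 (29 GB).
Tightest fit is disk 5 with 29 GB free.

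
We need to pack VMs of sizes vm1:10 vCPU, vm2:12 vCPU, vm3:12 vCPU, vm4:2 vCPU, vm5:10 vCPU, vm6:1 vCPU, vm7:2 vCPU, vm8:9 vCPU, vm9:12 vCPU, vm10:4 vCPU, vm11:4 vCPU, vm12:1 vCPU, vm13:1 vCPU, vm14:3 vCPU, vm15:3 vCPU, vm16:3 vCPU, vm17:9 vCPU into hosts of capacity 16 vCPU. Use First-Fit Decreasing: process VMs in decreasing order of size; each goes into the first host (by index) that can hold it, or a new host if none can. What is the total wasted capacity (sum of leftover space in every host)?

14

Sorted descending: 12, 12, 12, 10, 10, 9, 9, 4, 4, 3, 3, 3, 2, 2, 1, 1, 1.
host 1: place 12 vCPU, 4 vCPU left
host 2: place 12 vCPU, 4 vCPU left
host 3: place 12 vCPU, 4 vCPU left
host 4: place 10 vCPU, 6 vCPU left
host 5: place 10 vCPU, 6 vCPU left
host 6: place 9 vCPU, 7 vCPU left
host 7: place 9 vCPU, 7 vCPU left
host 1: place 4 vCPU, 0 vCPU left
host 2: place 4 vCPU, 0 vCPU left
host 3: place 3 vCPU, 1 vCPU left
host 4: place 3 vCPU, 3 vCPU left
host 4: place 3 vCPU, 0 vCPU left
host 5: place 2 vCPU, 4 vCPU left
host 5: place 2 vCPU, 2 vCPU left
host 3: place 1 vCPU, 0 vCPU left
host 5: place 1 vCPU, 1 vCPU left
host 5: place 1 vCPU, 0 vCPU left
7 hosts × 16 vCPU = 112 vCPU; used 98 vCPU; unused 14 vCPU.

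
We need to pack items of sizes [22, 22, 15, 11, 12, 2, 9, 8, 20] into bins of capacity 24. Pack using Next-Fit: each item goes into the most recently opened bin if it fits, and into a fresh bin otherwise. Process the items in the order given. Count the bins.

bin 1: place 22, 2 left
bin 2: place 22, 2 left
bin 3: place 15, 9 left
bin 4: place 11, 13 left
bin 4: place 12, 1 left
bin 5: place 2, 22 left
bin 5: place 9, 13 left
bin 5: place 8, 5 left
bin 6: place 20, 4 left

6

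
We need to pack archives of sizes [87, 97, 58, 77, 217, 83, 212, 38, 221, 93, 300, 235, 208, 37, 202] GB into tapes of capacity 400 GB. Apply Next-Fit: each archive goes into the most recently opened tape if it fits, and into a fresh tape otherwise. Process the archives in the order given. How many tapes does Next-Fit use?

87 GB → tape 1 (remaining 313 GB)
97 GB → tape 1 (remaining 216 GB)
58 GB → tape 1 (remaining 158 GB)
77 GB → tape 1 (remaining 81 GB)
217 GB → tape 2 (remaining 183 GB)
83 GB → tape 2 (remaining 100 GB)
212 GB → tape 3 (remaining 188 GB)
38 GB → tape 3 (remaining 150 GB)
221 GB → tape 4 (remaining 179 GB)
93 GB → tape 4 (remaining 86 GB)
300 GB → tape 5 (remaining 100 GB)
235 GB → tape 6 (remaining 165 GB)
208 GB → tape 7 (remaining 192 GB)
37 GB → tape 7 (remaining 155 GB)
202 GB → tape 8 (remaining 198 GB)
Final tapes: [87,97,58,77] [217,83] [212,38] [221,93] [300] [235] [208,37] [202].

8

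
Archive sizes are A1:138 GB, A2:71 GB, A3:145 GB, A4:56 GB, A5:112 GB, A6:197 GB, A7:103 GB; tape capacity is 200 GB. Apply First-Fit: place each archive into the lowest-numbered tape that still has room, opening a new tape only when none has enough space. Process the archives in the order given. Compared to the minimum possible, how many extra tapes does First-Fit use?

0

First-Fit: [138,56] [71,112] [145] [197] [103] → 5 tapes.
Total size 822 GB; any packing needs at least ⌈822/200⌉ = 5 tapes.
So 5 is already optimal.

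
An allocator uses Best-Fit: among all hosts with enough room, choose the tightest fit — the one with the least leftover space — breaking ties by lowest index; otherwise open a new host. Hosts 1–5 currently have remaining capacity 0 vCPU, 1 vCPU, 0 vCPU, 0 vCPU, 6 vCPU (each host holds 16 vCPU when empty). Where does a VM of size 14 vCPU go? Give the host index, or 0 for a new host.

No host has ≥ 14 vCPU free, so a new host is opened.

0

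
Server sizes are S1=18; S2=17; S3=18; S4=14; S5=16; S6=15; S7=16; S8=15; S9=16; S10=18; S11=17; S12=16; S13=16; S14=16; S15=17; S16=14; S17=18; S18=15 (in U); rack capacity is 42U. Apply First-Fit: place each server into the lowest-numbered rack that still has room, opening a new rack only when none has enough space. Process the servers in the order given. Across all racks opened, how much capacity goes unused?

86

rack 1: place S1 (18U), 24U left
rack 1: place S2 (17U), 7U left
rack 2: place S3 (18U), 24U left
rack 2: place S4 (14U), 10U left
rack 3: place S5 (16U), 26U left
rack 3: place S6 (15U), 11U left
rack 4: place S7 (16U), 26U left
rack 4: place S8 (15U), 11U left
rack 5: place S9 (16U), 26U left
rack 5: place S10 (18U), 8U left
rack 6: place S11 (17U), 25U left
rack 6: place S12 (16U), 9U left
rack 7: place S13 (16U), 26U left
rack 7: place S14 (16U), 10U left
rack 8: place S15 (17U), 25U left
rack 8: place S16 (14U), 11U left
rack 9: place S17 (18U), 24U left
rack 9: place S18 (15U), 9U left
9 racks × 42U = 378U; used 292U; unused 86U.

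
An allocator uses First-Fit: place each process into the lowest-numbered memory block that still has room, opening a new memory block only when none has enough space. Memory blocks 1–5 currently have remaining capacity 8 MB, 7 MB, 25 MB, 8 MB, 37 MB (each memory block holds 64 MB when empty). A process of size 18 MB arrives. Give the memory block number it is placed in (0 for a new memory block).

3

Memory blocks with room: memory block 3 (25 MB), memory block 5 (37 MB).
The first with room is memory block 3.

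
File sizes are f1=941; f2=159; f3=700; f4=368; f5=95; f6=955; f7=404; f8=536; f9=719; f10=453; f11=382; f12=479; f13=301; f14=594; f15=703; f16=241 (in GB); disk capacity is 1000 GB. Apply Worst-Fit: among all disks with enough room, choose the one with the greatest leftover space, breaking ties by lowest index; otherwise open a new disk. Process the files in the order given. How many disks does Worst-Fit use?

Put f1 (941 GB) in disk 1; 59 GB remain.
Put f2 (159 GB) in disk 2; 841 GB remain.
Put f3 (700 GB) in disk 2; 141 GB remain.
Put f4 (368 GB) in disk 3; 632 GB remain.
Put f5 (95 GB) in disk 3; 537 GB remain.
Put f6 (955 GB) in disk 4; 45 GB remain.
Put f7 (404 GB) in disk 3; 133 GB remain.
Put f8 (536 GB) in disk 5; 464 GB remain.
Put f9 (719 GB) in disk 6; 281 GB remain.
Put f10 (453 GB) in disk 5; 11 GB remain.
Put f11 (382 GB) in disk 7; 618 GB remain.
Put f12 (479 GB) in disk 7; 139 GB remain.
Put f13 (301 GB) in disk 8; 699 GB remain.
Put f14 (594 GB) in disk 8; 105 GB remain.
Put f15 (703 GB) in disk 9; 297 GB remain.
Put f16 (241 GB) in disk 9; 56 GB remain.

9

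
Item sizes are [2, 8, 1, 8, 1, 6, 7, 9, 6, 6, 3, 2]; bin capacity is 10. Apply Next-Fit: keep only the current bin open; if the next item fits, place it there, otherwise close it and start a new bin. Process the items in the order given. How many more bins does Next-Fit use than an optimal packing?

1

Next-Fit: [2,8] [1,8,1] [6] [7] [9] [6] [6,3] [2] → 8 bins.
7 items exceed 5 (half the capacity), and no two of those can share a bin, so at least 7 bins are needed.
An optimal packing achieves that bound: [9,1] [8,2] [8,2] [7,3] [6,1] [6] [6] → 7 bins.
Excess: 8 − 7 = 1.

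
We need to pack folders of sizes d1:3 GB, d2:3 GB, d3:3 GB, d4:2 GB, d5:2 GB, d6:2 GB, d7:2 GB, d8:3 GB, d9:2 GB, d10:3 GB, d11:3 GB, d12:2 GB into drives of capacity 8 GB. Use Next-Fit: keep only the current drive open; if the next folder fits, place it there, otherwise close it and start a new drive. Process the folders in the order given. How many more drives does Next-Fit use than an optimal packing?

1

Next-Fit: [3,3] [3,2,2] [2,2,3] [2,3,3] [2] → 5 drives.
Total size 30 GB; any packing needs at least ⌈30/8⌉ = 4 drives.
An optimal packing achieves that bound: [3,3,2] [3,3,2] [3,3,2] [2,2,2] → 4 drives.
Excess: 5 − 4 = 1.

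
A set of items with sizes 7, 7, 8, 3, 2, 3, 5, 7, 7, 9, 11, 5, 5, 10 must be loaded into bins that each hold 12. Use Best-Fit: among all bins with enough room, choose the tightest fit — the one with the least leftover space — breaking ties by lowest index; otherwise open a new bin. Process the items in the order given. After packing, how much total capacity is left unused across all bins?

7

7 → bin 1 (remaining 5)
7 → bin 2 (remaining 5)
8 → bin 3 (remaining 4)
3 → bin 3 (remaining 1)
2 → bin 1 (remaining 3)
3 → bin 1 (remaining 0)
5 → bin 2 (remaining 0)
7 → bin 4 (remaining 5)
7 → bin 5 (remaining 5)
9 → bin 6 (remaining 3)
11 → bin 7 (remaining 1)
5 → bin 4 (remaining 0)
5 → bin 5 (remaining 0)
10 → bin 8 (remaining 2)
8 bins × 12 = 96; used 89; unused 7.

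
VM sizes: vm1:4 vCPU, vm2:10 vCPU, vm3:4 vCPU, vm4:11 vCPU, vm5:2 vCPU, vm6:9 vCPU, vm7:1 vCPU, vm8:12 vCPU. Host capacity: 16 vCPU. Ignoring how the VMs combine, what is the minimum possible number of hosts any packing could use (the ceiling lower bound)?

4 hosts

Total size = 4 + 10 + 4 + 11 + 2 + 9 + 1 + 12 = 53 vCPU.
⌈53 / 16⌉ = 4.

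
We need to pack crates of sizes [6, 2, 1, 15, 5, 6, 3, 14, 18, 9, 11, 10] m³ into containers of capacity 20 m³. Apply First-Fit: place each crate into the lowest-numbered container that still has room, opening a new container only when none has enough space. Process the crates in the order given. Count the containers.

6 m³ → container 1 (remaining 14 m³)
2 m³ → container 1 (remaining 12 m³)
1 m³ → container 1 (remaining 11 m³)
15 m³ → container 2 (remaining 5 m³)
5 m³ → container 1 (remaining 6 m³)
6 m³ → container 1 (remaining 0 m³)
3 m³ → container 2 (remaining 2 m³)
14 m³ → container 3 (remaining 6 m³)
18 m³ → container 4 (remaining 2 m³)
9 m³ → container 5 (remaining 11 m³)
11 m³ → container 5 (remaining 0 m³)
10 m³ → container 6 (remaining 10 m³)

6 containers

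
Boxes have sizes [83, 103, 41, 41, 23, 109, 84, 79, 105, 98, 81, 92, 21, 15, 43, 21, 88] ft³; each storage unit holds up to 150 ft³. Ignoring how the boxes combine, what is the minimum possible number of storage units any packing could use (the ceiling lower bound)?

8

Total size = 83 + 103 + 41 + 41 + 23 + 109 + 84 + 79 + 105 + 98 + 81 + 92 + 21 + 15 + 43 + 21 + 88 = 1127 ft³.
⌈1127 / 150⌉ = 8.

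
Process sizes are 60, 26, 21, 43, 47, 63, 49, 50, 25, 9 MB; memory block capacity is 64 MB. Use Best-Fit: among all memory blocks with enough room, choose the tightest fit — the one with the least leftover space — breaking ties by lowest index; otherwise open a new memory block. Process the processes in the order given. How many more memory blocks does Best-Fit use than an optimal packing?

Best-Fit: [60] [26,21] [43] [47] [63] [49] [50,9] [25] → 8 memory blocks.
Total size 393 MB; any packing needs at least ⌈393/64⌉ = 7 memory blocks.
An optimal packing achieves that bound: [63] [60] [50,9] [49] [47] [43,21] [26,25] → 7 memory blocks.
Excess: 8 − 7 = 1.

1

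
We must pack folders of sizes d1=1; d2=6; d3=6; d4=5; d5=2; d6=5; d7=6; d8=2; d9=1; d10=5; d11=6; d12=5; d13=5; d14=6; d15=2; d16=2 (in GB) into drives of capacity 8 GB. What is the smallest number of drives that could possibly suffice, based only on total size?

9 drives

Total size = 1 + 6 + 6 + 5 + 2 + 5 + 6 + 2 + 1 + 5 + 6 + 5 + 5 + 6 + 2 + 2 = 65 GB.
⌈65 / 8⌉ = 9.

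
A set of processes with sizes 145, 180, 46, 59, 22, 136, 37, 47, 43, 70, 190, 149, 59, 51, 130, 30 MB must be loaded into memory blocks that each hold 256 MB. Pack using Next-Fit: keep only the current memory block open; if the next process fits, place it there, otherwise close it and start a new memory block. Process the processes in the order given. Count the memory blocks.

7 memory blocks

memory block 1: place 145 MB, 111 MB left
memory block 2: place 180 MB, 76 MB left
memory block 2: place 46 MB, 30 MB left
memory block 3: place 59 MB, 197 MB left
memory block 3: place 22 MB, 175 MB left
memory block 3: place 136 MB, 39 MB left
memory block 3: place 37 MB, 2 MB left
memory block 4: place 47 MB, 209 MB left
memory block 4: place 43 MB, 166 MB left
memory block 4: place 70 MB, 96 MB left
memory block 5: place 190 MB, 66 MB left
memory block 6: place 149 MB, 107 MB left
memory block 6: place 59 MB, 48 MB left
memory block 7: place 51 MB, 205 MB left
memory block 7: place 130 MB, 75 MB left
memory block 7: place 30 MB, 45 MB left
Final memory blocks: [145] [180,46] [59,22,136,37] [47,43,70] [190] [149,59] [51,130,30].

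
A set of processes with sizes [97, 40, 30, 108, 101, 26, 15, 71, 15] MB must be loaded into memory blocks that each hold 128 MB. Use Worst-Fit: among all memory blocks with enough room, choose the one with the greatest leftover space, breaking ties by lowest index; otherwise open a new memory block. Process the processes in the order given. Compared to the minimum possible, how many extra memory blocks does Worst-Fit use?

1

Worst-Fit: [97] [40,30,26,15] [108] [101] [71,15] → 5 memory blocks.
Total size 503 MB; any packing needs at least ⌈503/128⌉ = 4 memory blocks.
An optimal packing achieves that bound: [108,15] [101,26] [97,30] [71,40,15] → 4 memory blocks.
Excess: 5 − 4 = 1.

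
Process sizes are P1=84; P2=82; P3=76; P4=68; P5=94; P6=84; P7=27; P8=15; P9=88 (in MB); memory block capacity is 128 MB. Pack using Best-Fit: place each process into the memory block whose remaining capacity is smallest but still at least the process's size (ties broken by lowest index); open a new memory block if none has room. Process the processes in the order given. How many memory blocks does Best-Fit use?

P1 (84 MB) → memory block 1 (remaining 44 MB)
P2 (82 MB) → memory block 2 (remaining 46 MB)
P3 (76 MB) → memory block 3 (remaining 52 MB)
P4 (68 MB) → memory block 4 (remaining 60 MB)
P5 (94 MB) → memory block 5 (remaining 34 MB)
P6 (84 MB) → memory block 6 (remaining 44 MB)
P7 (27 MB) → memory block 5 (remaining 7 MB)
P8 (15 MB) → memory block 1 (remaining 29 MB)
P9 (88 MB) → memory block 7 (remaining 40 MB)
Final memory blocks: [84,15] [82] [76] [68] [94,27] [84] [88].

7 memory blocks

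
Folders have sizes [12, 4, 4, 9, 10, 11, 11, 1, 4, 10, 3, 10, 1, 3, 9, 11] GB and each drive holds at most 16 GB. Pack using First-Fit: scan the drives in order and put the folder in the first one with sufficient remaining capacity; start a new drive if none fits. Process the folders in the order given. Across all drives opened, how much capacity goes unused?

31

Put 12 GB in drive 1; 4 GB remain.
Put 4 GB in drive 1; 0 GB remain.
Put 4 GB in drive 2; 12 GB remain.
Put 9 GB in drive 2; 3 GB remain.
Put 10 GB in drive 3; 6 GB remain.
Put 11 GB in drive 4; 5 GB remain.
Put 11 GB in drive 5; 5 GB remain.
Put 1 GB in drive 2; 2 GB remain.
Put 4 GB in drive 3; 2 GB remain.
Put 10 GB in drive 6; 6 GB remain.
Put 3 GB in drive 4; 2 GB remain.
Put 10 GB in drive 7; 6 GB remain.
Put 1 GB in drive 2; 1 GB remain.
Put 3 GB in drive 5; 2 GB remain.
Put 9 GB in drive 8; 7 GB remain.
Put 11 GB in drive 9; 5 GB remain.
9 drives × 16 GB = 144 GB; used 113 GB; unused 31 GB.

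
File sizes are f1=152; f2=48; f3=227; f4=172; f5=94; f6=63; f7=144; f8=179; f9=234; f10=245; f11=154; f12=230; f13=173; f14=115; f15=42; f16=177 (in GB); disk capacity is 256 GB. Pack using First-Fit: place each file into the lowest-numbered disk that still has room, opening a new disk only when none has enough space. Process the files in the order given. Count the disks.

Put f1 (152 GB) in disk 1; 104 GB remain.
Put f2 (48 GB) in disk 1; 56 GB remain.
Put f3 (227 GB) in disk 2; 29 GB remain.
Put f4 (172 GB) in disk 3; 84 GB remain.
Put f5 (94 GB) in disk 4; 162 GB remain.
Put f6 (63 GB) in disk 3; 21 GB remain.
Put f7 (144 GB) in disk 4; 18 GB remain.
Put f8 (179 GB) in disk 5; 77 GB remain.
Put f9 (234 GB) in disk 6; 22 GB remain.
Put f10 (245 GB) in disk 7; 11 GB remain.
Put f11 (154 GB) in disk 8; 102 GB remain.
Put f12 (230 GB) in disk 9; 26 GB remain.
Put f13 (173 GB) in disk 10; 83 GB remain.
Put f14 (115 GB) in disk 11; 141 GB remain.
Put f15 (42 GB) in disk 1; 14 GB remain.
Put f16 (177 GB) in disk 12; 79 GB remain.
Final disks: [152,48,42] [227] [172,63] [94,144] [179] [234] [245] [154] [230] [173] [115] [177].

12 disks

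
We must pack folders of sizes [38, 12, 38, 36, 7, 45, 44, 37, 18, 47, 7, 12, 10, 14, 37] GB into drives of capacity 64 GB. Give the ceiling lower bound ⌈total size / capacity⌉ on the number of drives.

7

Total size = 38 + 12 + 38 + 36 + 7 + 45 + 44 + 37 + 18 + 47 + 7 + 12 + 10 + 14 + 37 = 402 GB.
⌈402 / 64⌉ = 7.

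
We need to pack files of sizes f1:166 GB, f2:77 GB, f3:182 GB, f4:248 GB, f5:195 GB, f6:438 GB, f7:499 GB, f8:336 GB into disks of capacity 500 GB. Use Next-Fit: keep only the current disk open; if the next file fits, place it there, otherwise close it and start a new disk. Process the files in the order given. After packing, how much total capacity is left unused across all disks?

359

f1 (166 GB) → disk 1 (remaining 334 GB)
f2 (77 GB) → disk 1 (remaining 257 GB)
f3 (182 GB) → disk 1 (remaining 75 GB)
f4 (248 GB) → disk 2 (remaining 252 GB)
f5 (195 GB) → disk 2 (remaining 57 GB)
f6 (438 GB) → disk 3 (remaining 62 GB)
f7 (499 GB) → disk 4 (remaining 1 GB)
f8 (336 GB) → disk 5 (remaining 164 GB)
5 disks × 500 GB = 2500 GB; used 2141 GB; unused 359 GB.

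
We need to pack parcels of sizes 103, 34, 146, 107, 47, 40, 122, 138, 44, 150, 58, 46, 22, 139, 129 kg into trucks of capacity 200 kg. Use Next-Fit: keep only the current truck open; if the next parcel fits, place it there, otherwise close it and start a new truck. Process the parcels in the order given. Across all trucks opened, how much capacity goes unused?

truck 1: place 103 kg, 97 kg left
truck 1: place 34 kg, 63 kg left
truck 2: place 146 kg, 54 kg left
truck 3: place 107 kg, 93 kg left
truck 3: place 47 kg, 46 kg left
truck 3: place 40 kg, 6 kg left
truck 4: place 122 kg, 78 kg left
truck 5: place 138 kg, 62 kg left
truck 5: place 44 kg, 18 kg left
truck 6: place 150 kg, 50 kg left
truck 7: place 58 kg, 142 kg left
truck 7: place 46 kg, 96 kg left
truck 7: place 22 kg, 74 kg left
truck 8: place 139 kg, 61 kg left
truck 9: place 129 kg, 71 kg left
9 trucks × 200 kg = 1800 kg; used 1325 kg; unused 475 kg.

475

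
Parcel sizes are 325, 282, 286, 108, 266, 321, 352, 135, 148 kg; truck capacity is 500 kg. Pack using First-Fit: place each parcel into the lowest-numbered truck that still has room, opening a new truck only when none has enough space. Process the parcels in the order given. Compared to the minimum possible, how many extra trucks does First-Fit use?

First-Fit: [325,108] [282,135] [286,148] [266] [321] [352] → 6 trucks.
6 parcels exceed 250 kg (half the capacity), and no two of those can share a truck, so at least 6 trucks are needed.
So 6 is already optimal.

0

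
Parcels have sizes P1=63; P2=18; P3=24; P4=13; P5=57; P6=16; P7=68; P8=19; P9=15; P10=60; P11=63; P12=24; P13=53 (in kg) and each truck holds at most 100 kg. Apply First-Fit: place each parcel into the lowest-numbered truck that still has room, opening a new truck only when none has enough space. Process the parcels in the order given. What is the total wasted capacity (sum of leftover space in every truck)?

truck 1: place P1 (63 kg), 37 kg left
truck 1: place P2 (18 kg), 19 kg left
truck 2: place P3 (24 kg), 76 kg left
truck 1: place P4 (13 kg), 6 kg left
truck 2: place P5 (57 kg), 19 kg left
truck 2: place P6 (16 kg), 3 kg left
truck 3: place P7 (68 kg), 32 kg left
truck 3: place P8 (19 kg), 13 kg left
truck 4: place P9 (15 kg), 85 kg left
truck 4: place P10 (60 kg), 25 kg left
truck 5: place P11 (63 kg), 37 kg left
truck 4: place P12 (24 kg), 1 kg left
truck 6: place P13 (53 kg), 47 kg left
6 trucks × 100 kg = 600 kg; used 493 kg; unused 107 kg.

107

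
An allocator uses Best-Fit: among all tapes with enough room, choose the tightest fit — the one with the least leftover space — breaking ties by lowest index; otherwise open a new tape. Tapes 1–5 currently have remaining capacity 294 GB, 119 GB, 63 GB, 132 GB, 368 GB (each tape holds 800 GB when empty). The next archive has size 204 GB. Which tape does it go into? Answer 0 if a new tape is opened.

1

Tapes with room: tape 1 (294 GB), tape 5 (368 GB).
Tightest fit is tape 1 with 294 GB free.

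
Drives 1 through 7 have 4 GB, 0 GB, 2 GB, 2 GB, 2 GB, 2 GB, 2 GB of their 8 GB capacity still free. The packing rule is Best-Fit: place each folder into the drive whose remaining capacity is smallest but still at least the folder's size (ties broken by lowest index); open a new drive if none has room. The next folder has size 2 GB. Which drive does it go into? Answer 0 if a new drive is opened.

3

Drives with room: drive 1 (4 GB), drive 3 (2 GB), drive 4 (2 GB), drive 5 (2 GB), drive 6 (2 GB), drive 7 (2 GB).
Tightest fit is drive 3 with 2 GB free.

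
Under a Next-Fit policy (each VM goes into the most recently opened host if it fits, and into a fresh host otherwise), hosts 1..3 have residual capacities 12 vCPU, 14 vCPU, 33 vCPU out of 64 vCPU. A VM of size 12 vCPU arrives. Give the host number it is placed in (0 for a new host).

Next-Fit only looks at host 3, which has 33 vCPU free.
12 vCPU fits there.

3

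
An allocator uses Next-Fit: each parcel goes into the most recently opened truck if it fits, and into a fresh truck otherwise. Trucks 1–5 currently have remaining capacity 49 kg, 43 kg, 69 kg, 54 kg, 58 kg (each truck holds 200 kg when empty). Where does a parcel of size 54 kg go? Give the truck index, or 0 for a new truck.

5

Next-Fit only looks at truck 5, which has 58 kg free.
54 kg fits there.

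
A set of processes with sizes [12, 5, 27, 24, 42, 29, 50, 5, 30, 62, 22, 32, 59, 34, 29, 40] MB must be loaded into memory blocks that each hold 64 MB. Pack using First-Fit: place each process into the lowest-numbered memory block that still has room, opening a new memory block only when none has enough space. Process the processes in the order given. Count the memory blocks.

9

memory block 1: place 12 MB, 52 MB left
memory block 1: place 5 MB, 47 MB left
memory block 1: place 27 MB, 20 MB left
memory block 2: place 24 MB, 40 MB left
memory block 3: place 42 MB, 22 MB left
memory block 2: place 29 MB, 11 MB left
memory block 4: place 50 MB, 14 MB left
memory block 1: place 5 MB, 15 MB left
memory block 5: place 30 MB, 34 MB left
memory block 6: place 62 MB, 2 MB left
memory block 3: place 22 MB, 0 MB left
memory block 5: place 32 MB, 2 MB left
memory block 7: place 59 MB, 5 MB left
memory block 8: place 34 MB, 30 MB left
memory block 8: place 29 MB, 1 MB left
memory block 9: place 40 MB, 24 MB left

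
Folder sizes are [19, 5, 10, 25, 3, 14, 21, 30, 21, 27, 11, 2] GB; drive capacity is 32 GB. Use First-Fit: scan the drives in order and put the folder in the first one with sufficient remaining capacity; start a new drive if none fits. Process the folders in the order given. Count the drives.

7 drives

Put 19 GB in drive 1; 13 GB remain.
Put 5 GB in drive 1; 8 GB remain.
Put 10 GB in drive 2; 22 GB remain.
Put 25 GB in drive 3; 7 GB remain.
Put 3 GB in drive 1; 5 GB remain.
Put 14 GB in drive 2; 8 GB remain.
Put 21 GB in drive 4; 11 GB remain.
Put 30 GB in drive 5; 2 GB remain.
Put 21 GB in drive 6; 11 GB remain.
Put 27 GB in drive 7; 5 GB remain.
Put 11 GB in drive 4; 0 GB remain.
Put 2 GB in drive 1; 3 GB remain.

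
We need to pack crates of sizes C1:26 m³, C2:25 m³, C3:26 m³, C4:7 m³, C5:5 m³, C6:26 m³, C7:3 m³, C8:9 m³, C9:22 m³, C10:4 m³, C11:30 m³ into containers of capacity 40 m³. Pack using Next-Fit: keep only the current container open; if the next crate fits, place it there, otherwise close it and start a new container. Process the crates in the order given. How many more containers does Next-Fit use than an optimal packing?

0

Next-Fit: [26] [25] [26,7,5] [26,3,9] [22,4] [30] → 6 containers.
6 crates exceed 20 m³ (half the capacity), and no two of those can share a container, so at least 6 containers are needed.
So 6 is already optimal.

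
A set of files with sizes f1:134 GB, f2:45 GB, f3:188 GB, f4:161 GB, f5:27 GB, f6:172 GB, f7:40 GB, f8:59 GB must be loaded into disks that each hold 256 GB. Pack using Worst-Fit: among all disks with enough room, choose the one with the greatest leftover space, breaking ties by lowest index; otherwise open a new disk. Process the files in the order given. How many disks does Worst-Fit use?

4

Put f1 (134 GB) in disk 1; 122 GB remain.
Put f2 (45 GB) in disk 1; 77 GB remain.
Put f3 (188 GB) in disk 2; 68 GB remain.
Put f4 (161 GB) in disk 3; 95 GB remain.
Put f5 (27 GB) in disk 3; 68 GB remain.
Put f6 (172 GB) in disk 4; 84 GB remain.
Put f7 (40 GB) in disk 4; 44 GB remain.
Put f8 (59 GB) in disk 1; 18 GB remain.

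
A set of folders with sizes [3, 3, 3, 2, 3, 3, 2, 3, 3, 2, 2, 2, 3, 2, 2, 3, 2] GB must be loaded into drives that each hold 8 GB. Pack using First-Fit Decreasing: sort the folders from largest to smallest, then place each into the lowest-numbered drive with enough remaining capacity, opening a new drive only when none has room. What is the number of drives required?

Sorted descending: 3, 3, 3, 3, 3, 3, 3, 3, 3, 2, 2, 2, 2, 2, 2, 2, 2.
drive 1: place 3 GB, 5 GB left
drive 1: place 3 GB, 2 GB left
drive 2: place 3 GB, 5 GB left
drive 2: place 3 GB, 2 GB left
drive 3: place 3 GB, 5 GB left
drive 3: place 3 GB, 2 GB left
drive 4: place 3 GB, 5 GB left
drive 4: place 3 GB, 2 GB left
drive 5: place 3 GB, 5 GB left
drive 1: place 2 GB, 0 GB left
drive 2: place 2 GB, 0 GB left
drive 3: place 2 GB, 0 GB left
drive 4: place 2 GB, 0 GB left
drive 5: place 2 GB, 3 GB left
drive 5: place 2 GB, 1 GB left
drive 6: place 2 GB, 6 GB left
drive 6: place 2 GB, 4 GB left
Final drives: [3,3,2] [3,3,2] [3,3,2] [3,3,2] [3,2,2] [2,2].

6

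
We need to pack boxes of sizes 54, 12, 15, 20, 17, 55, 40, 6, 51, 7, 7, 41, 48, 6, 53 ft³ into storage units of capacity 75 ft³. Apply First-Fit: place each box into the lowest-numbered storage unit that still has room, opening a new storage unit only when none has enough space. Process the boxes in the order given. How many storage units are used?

storage unit 1: place 54 ft³, 21 ft³ left
storage unit 1: place 12 ft³, 9 ft³ left
storage unit 2: place 15 ft³, 60 ft³ left
storage unit 2: place 20 ft³, 40 ft³ left
storage unit 2: place 17 ft³, 23 ft³ left
storage unit 3: place 55 ft³, 20 ft³ left
storage unit 4: place 40 ft³, 35 ft³ left
storage unit 1: place 6 ft³, 3 ft³ left
storage unit 5: place 51 ft³, 24 ft³ left
storage unit 2: place 7 ft³, 16 ft³ left
storage unit 2: place 7 ft³, 9 ft³ left
storage unit 6: place 41 ft³, 34 ft³ left
storage unit 7: place 48 ft³, 27 ft³ left
storage unit 2: place 6 ft³, 3 ft³ left
storage unit 8: place 53 ft³, 22 ft³ left

8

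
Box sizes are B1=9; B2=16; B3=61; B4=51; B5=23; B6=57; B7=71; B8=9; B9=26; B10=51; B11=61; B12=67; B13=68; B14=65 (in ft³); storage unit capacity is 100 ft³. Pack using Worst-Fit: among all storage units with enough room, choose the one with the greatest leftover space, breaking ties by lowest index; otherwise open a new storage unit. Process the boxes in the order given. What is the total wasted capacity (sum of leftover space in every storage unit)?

265

storage unit 1: place B1 (9 ft³), 91 ft³ left
storage unit 1: place B2 (16 ft³), 75 ft³ left
storage unit 1: place B3 (61 ft³), 14 ft³ left
storage unit 2: place B4 (51 ft³), 49 ft³ left
storage unit 2: place B5 (23 ft³), 26 ft³ left
storage unit 3: place B6 (57 ft³), 43 ft³ left
storage unit 4: place B7 (71 ft³), 29 ft³ left
storage unit 3: place B8 (9 ft³), 34 ft³ left
storage unit 3: place B9 (26 ft³), 8 ft³ left
storage unit 5: place B10 (51 ft³), 49 ft³ left
storage unit 6: place B11 (61 ft³), 39 ft³ left
storage unit 7: place B12 (67 ft³), 33 ft³ left
storage unit 8: place B13 (68 ft³), 32 ft³ left
storage unit 9: place B14 (65 ft³), 35 ft³ left
9 storage units × 100 ft³ = 900 ft³; used 635 ft³; unused 265 ft³.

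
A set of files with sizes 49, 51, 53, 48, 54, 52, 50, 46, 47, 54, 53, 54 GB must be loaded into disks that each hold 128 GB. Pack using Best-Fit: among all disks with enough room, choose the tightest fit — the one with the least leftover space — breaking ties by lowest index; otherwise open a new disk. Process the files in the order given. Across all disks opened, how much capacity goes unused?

157

Put 49 GB in disk 1; 79 GB remain.
Put 51 GB in disk 1; 28 GB remain.
Put 53 GB in disk 2; 75 GB remain.
Put 48 GB in disk 2; 27 GB remain.
Put 54 GB in disk 3; 74 GB remain.
Put 52 GB in disk 3; 22 GB remain.
Put 50 GB in disk 4; 78 GB remain.
Put 46 GB in disk 4; 32 GB remain.
Put 47 GB in disk 5; 81 GB remain.
Put 54 GB in disk 5; 27 GB remain.
Put 53 GB in disk 6; 75 GB remain.
Put 54 GB in disk 6; 21 GB remain.
6 disks × 128 GB = 768 GB; used 611 GB; unused 157 GB.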